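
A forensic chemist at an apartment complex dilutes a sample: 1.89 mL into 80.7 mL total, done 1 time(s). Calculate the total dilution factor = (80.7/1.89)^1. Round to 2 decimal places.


Dilution factor calculation:
Single dilution = V_total / V_sample = 80.7 / 1.89 ≈ 42.698413
Number of dilutions = 1
Total DF = (80.7 / 1.89)^1 (full precision, rounded at the end) = 42.70

42.70


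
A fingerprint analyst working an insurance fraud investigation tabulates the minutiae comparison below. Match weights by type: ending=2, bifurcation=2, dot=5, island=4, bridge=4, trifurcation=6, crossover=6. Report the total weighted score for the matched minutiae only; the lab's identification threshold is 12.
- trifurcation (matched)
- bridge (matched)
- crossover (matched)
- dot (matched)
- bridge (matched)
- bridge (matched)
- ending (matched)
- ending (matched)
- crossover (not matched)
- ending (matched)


Weighted minutiae match score:
  trifurcation: matched, +6 (running total 6)
  bridge: matched, +4 (running total 10)
  crossover: matched, +6 (running total 16)
  dot: matched, +5 (running total 21)
  bridge: matched, +4 (running total 25)
  bridge: matched, +4 (running total 29)
  ending: matched, +2 (running total 31)
  ending: matched, +2 (running total 33)
  crossover: not matched, +0
  ending: matched, +2 (running total 35)
Total score = 35
Threshold = 12; verdict = identification

35


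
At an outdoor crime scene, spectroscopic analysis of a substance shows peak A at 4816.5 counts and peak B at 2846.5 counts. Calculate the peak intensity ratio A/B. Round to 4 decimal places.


Spectral peak ratio:
Peak A = 4816.5 counts
Peak B = 2846.5 counts
Ratio = 4816.5 / 2846.5 = 1.6921

1.6921


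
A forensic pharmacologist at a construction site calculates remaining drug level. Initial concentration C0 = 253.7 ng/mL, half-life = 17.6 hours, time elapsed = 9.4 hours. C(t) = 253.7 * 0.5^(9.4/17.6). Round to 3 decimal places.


Drug concentration decay:
Number of half-lives = t / t_half = 9.4 / 17.6 = 0.534091
Decay factor = 0.5^0.534091 = 0.69059366
C(t) = 253.7 * 0.69059366 = 175.204 ng/mL

175.204


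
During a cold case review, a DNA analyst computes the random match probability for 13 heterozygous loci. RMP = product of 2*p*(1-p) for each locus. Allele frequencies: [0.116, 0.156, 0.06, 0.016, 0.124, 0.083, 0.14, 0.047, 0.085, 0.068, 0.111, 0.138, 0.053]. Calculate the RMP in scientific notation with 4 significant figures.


Computing RMP for 13 loci:
Locus 1: 2 * 0.116 * 0.884 = 0.205088
Locus 2: 2 * 0.156 * 0.844 = 0.263328
Locus 3: 2 * 0.06 * 0.94 = 0.1128
Locus 4: 2 * 0.016 * 0.984 = 0.031488
Locus 5: 2 * 0.124 * 0.876 = 0.217248
Locus 6: 2 * 0.083 * 0.917 = 0.152222
Locus 7: 2 * 0.14 * 0.86 = 0.2408
Locus 8: 2 * 0.047 * 0.953 = 0.089582
Locus 9: 2 * 0.085 * 0.915 = 0.15555
Locus 10: 2 * 0.068 * 0.932 = 0.126752
Locus 11: 2 * 0.111 * 0.889 = 0.197358
Locus 12: 2 * 0.138 * 0.862 = 0.237912
Locus 13: 2 * 0.053 * 0.947 = 0.100382
RMP = 1.272e-11

1.272e-11


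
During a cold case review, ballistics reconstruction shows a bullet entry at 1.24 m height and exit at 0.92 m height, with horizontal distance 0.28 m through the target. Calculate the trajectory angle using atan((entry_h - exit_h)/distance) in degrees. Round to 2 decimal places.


Bullet trajectory angle:
Height difference = 1.24 - 0.92 = 0.32 m
angle = atan(0.32 / 0.28)
angle = atan(1.142857)
angle = 48.81 degrees

48.81


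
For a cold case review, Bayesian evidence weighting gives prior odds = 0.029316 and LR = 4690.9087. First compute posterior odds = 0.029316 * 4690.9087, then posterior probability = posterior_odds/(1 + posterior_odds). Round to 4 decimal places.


Bayesian evidence evaluation:
Posterior odds = prior_odds * LR = 0.029316 * 4690.9087 = 137.5187
Posterior probability = posterior_odds / (1 + posterior_odds)
= 137.5187 / (1 + 137.5187)
= 137.5187 / 138.5187
= 0.9928

0.9928


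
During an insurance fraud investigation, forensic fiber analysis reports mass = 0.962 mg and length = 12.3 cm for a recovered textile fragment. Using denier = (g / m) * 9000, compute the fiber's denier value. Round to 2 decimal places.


Denier calculation:
Mass in grams = 0.962 mg / 1000 = 0.000962 g
Length in meters = 12.3 cm / 100 = 0.123 m
Linear density = mass / length = 0.000962 / 0.123 = 0.00782114 g/m
Denier = (g/m) * 9000 = 0.00782114 * 9000 = 70.39

70.39


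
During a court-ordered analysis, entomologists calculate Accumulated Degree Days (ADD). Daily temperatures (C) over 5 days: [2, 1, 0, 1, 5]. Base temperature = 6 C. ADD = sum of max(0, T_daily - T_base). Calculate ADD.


Computing ADD day by day:
Day 1: max(0, 2 - 6) = 0
Day 2: max(0, 1 - 6) = 0
Day 3: max(0, 0 - 6) = 0
Day 4: max(0, 1 - 6) = 0
Day 5: max(0, 5 - 6) = 0
Total ADD = 0

0


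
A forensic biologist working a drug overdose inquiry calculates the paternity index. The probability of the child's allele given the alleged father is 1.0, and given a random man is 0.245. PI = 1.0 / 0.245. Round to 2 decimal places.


Paternity Index calculation:
PI = P(allele|father) / P(allele|random)
PI = 1.0 / 0.245
PI = 4.08

4.08


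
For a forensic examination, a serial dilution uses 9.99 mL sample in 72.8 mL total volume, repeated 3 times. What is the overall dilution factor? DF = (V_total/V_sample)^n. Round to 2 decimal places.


Dilution factor calculation:
Single dilution = V_total / V_sample = 72.8 / 9.99 ≈ 7.287287
Number of dilutions = 3
Total DF = (72.8 / 9.99)^3 (full precision, rounded at the end) = 386.99

386.99


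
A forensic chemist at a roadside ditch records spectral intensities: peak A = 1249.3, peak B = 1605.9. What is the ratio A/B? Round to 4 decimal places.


Spectral peak ratio:
Peak A = 1249.3 counts
Peak B = 1605.9 counts
Ratio = 1249.3 / 1605.9 = 0.7779

0.7779


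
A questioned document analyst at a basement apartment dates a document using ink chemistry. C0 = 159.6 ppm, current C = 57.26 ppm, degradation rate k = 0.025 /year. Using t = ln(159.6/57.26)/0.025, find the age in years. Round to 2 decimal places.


Document age estimation:
C0/C = 159.6 / 57.26 = 2.787286
ln(C0/C) = 1.025068
t = 1.025068 / 0.025 = 41.00 years

41.00


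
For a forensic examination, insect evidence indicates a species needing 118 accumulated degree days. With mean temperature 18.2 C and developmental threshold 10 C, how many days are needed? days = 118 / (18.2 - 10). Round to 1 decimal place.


Insect development time:
Effective temperature = avg_temp - T_base = 18.2 - 10 = 8.2 C
Days = ADD / effective_temp = 118 / 8.2 = 14.4 days

14.4


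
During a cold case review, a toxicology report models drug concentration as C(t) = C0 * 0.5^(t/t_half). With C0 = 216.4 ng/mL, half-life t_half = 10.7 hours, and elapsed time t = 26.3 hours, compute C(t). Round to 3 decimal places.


Drug concentration decay:
Number of half-lives = t / t_half = 26.3 / 10.7 = 2.457944
Decay factor = 0.5^2.457944 = 0.18200576
C(t) = 216.4 * 0.18200576 = 39.386 ng/mL

39.386


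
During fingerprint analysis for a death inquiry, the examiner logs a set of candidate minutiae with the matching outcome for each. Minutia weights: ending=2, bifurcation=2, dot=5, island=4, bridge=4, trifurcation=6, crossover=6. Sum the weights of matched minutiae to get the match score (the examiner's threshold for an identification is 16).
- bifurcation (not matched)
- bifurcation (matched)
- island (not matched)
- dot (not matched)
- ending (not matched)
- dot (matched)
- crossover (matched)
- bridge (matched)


Weighted minutiae match score:
  bifurcation: not matched, +0
  bifurcation: matched, +2 (running total 2)
  island: not matched, +0
  dot: not matched, +0
  ending: not matched, +0
  dot: matched, +5 (running total 7)
  crossover: matched, +6 (running total 13)
  bridge: matched, +4 (running total 17)
Total score = 17
Threshold = 16; verdict = identification

17


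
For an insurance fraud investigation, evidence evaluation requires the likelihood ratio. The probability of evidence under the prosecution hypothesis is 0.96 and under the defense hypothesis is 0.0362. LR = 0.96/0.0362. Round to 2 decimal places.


Likelihood ratio calculation:
LR = P(E|Hp) / P(E|Hd)
LR = 0.96 / 0.0362
LR = 26.52

26.52


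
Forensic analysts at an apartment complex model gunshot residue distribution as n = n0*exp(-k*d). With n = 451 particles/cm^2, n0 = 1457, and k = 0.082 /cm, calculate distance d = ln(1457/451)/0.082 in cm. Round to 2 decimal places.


GSR distance calculation:
n0/n = 1457 / 451 = 3.230599
ln(n0/n) = 1.172668
d = 1.172668 / 0.082 = 14.30 cm

14.30


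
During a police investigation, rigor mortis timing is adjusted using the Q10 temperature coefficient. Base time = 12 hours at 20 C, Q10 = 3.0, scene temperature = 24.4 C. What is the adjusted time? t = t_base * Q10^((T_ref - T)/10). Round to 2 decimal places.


Rigor mortis time adjustment:
Exponent = (T_ref - T_actual) / 10 = (20 - 24.4) / 10 = -0.44
Q10 factor = 3.0^-0.44 = 0.61669
t_adjusted = 12 * 0.61669 = 7.40 hours

7.40


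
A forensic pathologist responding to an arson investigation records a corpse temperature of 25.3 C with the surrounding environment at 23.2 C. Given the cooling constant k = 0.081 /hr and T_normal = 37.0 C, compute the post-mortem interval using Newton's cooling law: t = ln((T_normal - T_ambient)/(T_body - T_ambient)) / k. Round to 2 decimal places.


Using Newton's law of cooling:
t = ln((T_normal - T_ambient) / (T_body - T_ambient)) / k
T_normal - T_ambient = 13.8
T_body - T_ambient = 2.1
Ratio = 6.571429
ln(ratio) = 1.882731
t = 1.882731 / 0.081 = 23.24 hours

23.24


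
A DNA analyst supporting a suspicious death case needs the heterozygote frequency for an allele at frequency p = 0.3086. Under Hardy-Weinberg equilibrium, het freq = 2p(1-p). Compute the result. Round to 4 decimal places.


Hardy-Weinberg heterozygote frequency:
q = 1 - p = 1 - 0.3086 = 0.6914
2pq = 2 * 0.3086 * 0.6914 = 0.4267

0.4267


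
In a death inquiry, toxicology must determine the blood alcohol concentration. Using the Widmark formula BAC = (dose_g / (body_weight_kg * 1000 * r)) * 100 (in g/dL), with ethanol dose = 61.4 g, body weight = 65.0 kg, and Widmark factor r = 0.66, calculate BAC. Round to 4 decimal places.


Applying the Widmark formula:
BAC = (dose_g / (body_wt * 1000 * r)) * 100
Denominator = 65.0 * 1000 * 0.66 = 42900
BAC = (61.4 / 42900) * 100
BAC = 0.1431 g/dL

0.1431


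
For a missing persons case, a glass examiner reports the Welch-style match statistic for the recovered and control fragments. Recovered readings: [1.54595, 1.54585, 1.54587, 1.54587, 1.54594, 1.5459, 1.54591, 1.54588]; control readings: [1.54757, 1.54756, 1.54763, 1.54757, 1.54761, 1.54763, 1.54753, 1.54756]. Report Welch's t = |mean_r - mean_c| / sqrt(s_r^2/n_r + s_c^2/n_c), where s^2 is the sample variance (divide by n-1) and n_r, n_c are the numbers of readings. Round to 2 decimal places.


Welch's t-criterion for glass RI comparison:
Recovered mean = sum / n_r = 12.36717 / 8 = 1.5458962
Control mean = sum / n_c = 12.38066 / 8 = 1.5475825
Recovered sample variance s_r^2 = 1.25536e-09
Control sample variance s_c^2 = 1.33571e-09
Welch SE (unpooled) = sqrt(s_r^2/n_r + s_c^2/n_c) = sqrt(1.5692e-10 + 1.66964e-10) = sqrt(3.23884e-10) = 1.79968e-05
|mean_r - mean_c| = 0.00168625
t = 0.00168625 / 1.79968e-05 = 93.70

93.70


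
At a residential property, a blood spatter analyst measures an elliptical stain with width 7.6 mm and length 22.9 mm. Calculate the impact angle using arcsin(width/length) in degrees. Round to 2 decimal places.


Blood spatter impact angle calculation:
width / length = 7.6 / 22.9 = 0.331878
angle = arcsin(0.331878)
angle = 19.38 degrees

19.38


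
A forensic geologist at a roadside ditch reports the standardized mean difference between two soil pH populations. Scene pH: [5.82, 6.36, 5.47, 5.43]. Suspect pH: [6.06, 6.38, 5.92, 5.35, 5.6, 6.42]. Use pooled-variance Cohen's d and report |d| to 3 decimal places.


Pooled-variance Cohen's d for soil pH comparison:
Scene mean = 23.08 / 4 = 5.77
Suspect mean = 35.73 / 6 = 5.955
Scene sample variance s_s^2 = 0.1854
Suspect sample variance s_c^2 = 0.18023
Pooled variance = ((n_s-1)*s_s^2 + (n_c-1)*s_c^2) / (n_s + n_c - 2) = 0.182169
Pooled SD = sqrt(0.182169) = 0.426813
Mean difference = -0.185
|d| = |-0.185| / 0.426813 = 0.433

0.433


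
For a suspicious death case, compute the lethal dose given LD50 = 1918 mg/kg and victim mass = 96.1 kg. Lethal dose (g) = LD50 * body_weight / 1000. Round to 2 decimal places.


Lethal dose calculation:
Lethal dose = LD50 * body_weight / 1000
= 1918 * 96.1 / 1000
= 184319.8 / 1000
= 184.32 g

184.32


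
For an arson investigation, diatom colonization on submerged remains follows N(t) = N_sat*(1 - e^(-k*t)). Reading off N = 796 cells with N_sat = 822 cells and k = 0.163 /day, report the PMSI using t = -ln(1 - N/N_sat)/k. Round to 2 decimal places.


PMSI from diatom colonization curve:
N / N_sat = 796 / 822 = 0.96837
1 - N/N_sat = 0.03163
ln(1 - N/N_sat) = -3.453649
t = -ln(1 - N/N_sat) / k = -(-3.453649) / 0.163 = 21.19 days

21.19


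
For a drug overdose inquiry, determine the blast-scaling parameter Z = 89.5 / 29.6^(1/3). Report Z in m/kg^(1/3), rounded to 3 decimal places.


Scaled distance calculation:
W^(1/3) = 29.6^(1/3) = 3.093361
Z = R / W^(1/3) = 89.5 / 3.093361
Z = 28.933 m/kg^(1/3)

28.933


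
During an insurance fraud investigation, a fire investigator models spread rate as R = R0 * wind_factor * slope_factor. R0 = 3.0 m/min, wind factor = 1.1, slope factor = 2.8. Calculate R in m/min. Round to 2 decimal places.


Fire spread rate calculation:
R = R0 * wind_factor * slope_factor
= 3.0 * 1.1 * 2.8
= 3.3 * 2.8
= 9.24 m/min

9.24


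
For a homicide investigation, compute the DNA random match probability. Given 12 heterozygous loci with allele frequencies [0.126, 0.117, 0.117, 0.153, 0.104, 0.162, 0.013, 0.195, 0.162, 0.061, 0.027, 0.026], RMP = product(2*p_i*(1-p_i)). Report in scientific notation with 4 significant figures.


Computing RMP for 12 loci:
Locus 1: 2 * 0.126 * 0.874 = 0.220248
Locus 2: 2 * 0.117 * 0.883 = 0.206622
Locus 3: 2 * 0.117 * 0.883 = 0.206622
Locus 4: 2 * 0.153 * 0.847 = 0.259182
Locus 5: 2 * 0.104 * 0.896 = 0.186368
Locus 6: 2 * 0.162 * 0.838 = 0.271512
Locus 7: 2 * 0.013 * 0.987 = 0.025662
Locus 8: 2 * 0.195 * 0.805 = 0.31395
Locus 9: 2 * 0.162 * 0.838 = 0.271512
Locus 10: 2 * 0.061 * 0.939 = 0.114558
Locus 11: 2 * 0.027 * 0.973 = 0.052542
Locus 12: 2 * 0.026 * 0.974 = 0.050648
RMP = 8.224e-11

8.224e-11


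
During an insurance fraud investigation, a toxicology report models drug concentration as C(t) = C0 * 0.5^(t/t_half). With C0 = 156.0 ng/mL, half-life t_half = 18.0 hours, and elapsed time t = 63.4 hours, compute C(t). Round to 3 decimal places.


Drug concentration decay:
Number of half-lives = t / t_half = 63.4 / 18.0 = 3.522222
Decay factor = 0.5^3.522222 = 0.08703732
C(t) = 156.0 * 0.08703732 = 13.578 ng/mL

13.578


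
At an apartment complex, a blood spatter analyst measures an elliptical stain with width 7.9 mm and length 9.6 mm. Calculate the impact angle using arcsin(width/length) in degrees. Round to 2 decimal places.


Blood spatter impact angle calculation:
width / length = 7.9 / 9.6 = 0.822917
angle = arcsin(0.822917)
angle = 55.38 degrees

55.38


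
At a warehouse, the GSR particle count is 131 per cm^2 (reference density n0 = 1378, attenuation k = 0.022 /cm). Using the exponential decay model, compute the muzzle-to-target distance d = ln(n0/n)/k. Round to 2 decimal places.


GSR distance calculation:
n0/n = 1378 / 131 = 10.519084
ln(n0/n) = 2.353191
d = 2.353191 / 0.022 = 106.96 cm

106.96


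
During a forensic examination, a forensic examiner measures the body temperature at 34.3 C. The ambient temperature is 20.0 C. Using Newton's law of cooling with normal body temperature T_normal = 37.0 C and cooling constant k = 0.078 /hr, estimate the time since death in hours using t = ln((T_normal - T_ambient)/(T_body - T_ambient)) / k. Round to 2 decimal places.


Using Newton's law of cooling:
t = ln((T_normal - T_ambient) / (T_body - T_ambient)) / k
T_normal - T_ambient = 17.0
T_body - T_ambient = 14.3
Ratio = 1.188811
ln(ratio) = 0.172954
t = 0.172954 / 0.078 = 2.22 hours

2.22


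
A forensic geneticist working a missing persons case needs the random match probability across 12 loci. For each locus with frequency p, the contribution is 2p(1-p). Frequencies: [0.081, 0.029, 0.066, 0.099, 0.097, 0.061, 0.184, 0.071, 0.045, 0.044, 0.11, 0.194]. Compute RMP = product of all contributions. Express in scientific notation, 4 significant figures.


Computing RMP for 12 loci:
Locus 1: 2 * 0.081 * 0.919 = 0.148878
Locus 2: 2 * 0.029 * 0.971 = 0.056318
Locus 3: 2 * 0.066 * 0.934 = 0.123288
Locus 4: 2 * 0.099 * 0.901 = 0.178398
Locus 5: 2 * 0.097 * 0.903 = 0.175182
Locus 6: 2 * 0.061 * 0.939 = 0.114558
Locus 7: 2 * 0.184 * 0.816 = 0.300288
Locus 8: 2 * 0.071 * 0.929 = 0.131918
Locus 9: 2 * 0.045 * 0.955 = 0.08595
Locus 10: 2 * 0.044 * 0.956 = 0.084128
Locus 11: 2 * 0.11 * 0.89 = 0.1958
Locus 12: 2 * 0.194 * 0.806 = 0.312728
RMP = 6.491e-11

6.491e-11


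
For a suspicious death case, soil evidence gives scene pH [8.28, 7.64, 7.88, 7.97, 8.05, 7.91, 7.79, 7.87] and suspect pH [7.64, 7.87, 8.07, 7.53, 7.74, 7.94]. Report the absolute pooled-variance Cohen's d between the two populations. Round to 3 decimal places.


Pooled-variance Cohen's d for soil pH comparison:
Scene mean = 63.39 / 8 = 7.92375
Suspect mean = 46.79 / 6 = 7.798333
Scene sample variance s_s^2 = 0.035484
Suspect sample variance s_c^2 = 0.039897
Pooled variance = ((n_s-1)*s_s^2 + (n_c-1)*s_c^2) / (n_s + n_c - 2) = 0.037323
Pooled SD = sqrt(0.037323) = 0.193192
Mean difference = 0.125417
|d| = |0.125417| / 0.193192 = 0.649

0.649


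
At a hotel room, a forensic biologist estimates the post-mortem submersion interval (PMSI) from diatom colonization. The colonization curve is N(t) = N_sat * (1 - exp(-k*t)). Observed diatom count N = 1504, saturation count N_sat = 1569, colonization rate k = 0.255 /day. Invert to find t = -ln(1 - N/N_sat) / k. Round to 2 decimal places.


PMSI from diatom colonization curve:
N / N_sat = 1504 / 1569 = 0.958572
1 - N/N_sat = 0.041428
ln(1 - N/N_sat) = -3.183798
t = -ln(1 - N/N_sat) / k = -(-3.183798) / 0.255 = 12.49 days

12.49


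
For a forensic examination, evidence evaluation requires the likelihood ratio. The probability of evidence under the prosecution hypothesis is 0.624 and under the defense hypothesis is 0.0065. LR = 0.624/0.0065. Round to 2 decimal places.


Likelihood ratio calculation:
LR = P(E|Hp) / P(E|Hd)
LR = 0.624 / 0.0065
LR = 96.00

96.00


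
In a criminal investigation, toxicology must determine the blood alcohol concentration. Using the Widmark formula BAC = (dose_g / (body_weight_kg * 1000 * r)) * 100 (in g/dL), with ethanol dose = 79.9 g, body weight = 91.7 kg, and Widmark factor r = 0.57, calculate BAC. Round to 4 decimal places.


Applying the Widmark formula:
BAC = (dose_g / (body_wt * 1000 * r)) * 100
Denominator = 91.7 * 1000 * 0.57 = 52269
BAC = (79.9 / 52269) * 100
BAC = 0.1529 g/dL

0.1529


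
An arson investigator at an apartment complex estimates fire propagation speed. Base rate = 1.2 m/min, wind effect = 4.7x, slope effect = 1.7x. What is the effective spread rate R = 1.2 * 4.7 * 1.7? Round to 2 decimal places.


Fire spread rate calculation:
R = R0 * wind_factor * slope_factor
= 1.2 * 4.7 * 1.7
= 5.64 * 1.7
= 9.59 m/min

9.59


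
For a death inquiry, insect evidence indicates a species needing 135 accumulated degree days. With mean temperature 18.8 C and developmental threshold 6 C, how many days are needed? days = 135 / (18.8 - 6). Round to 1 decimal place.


Insect development time:
Effective temperature = avg_temp - T_base = 18.8 - 6 = 12.8 C
Days = ADD / effective_temp = 135 / 12.8 = 10.5 days

10.5


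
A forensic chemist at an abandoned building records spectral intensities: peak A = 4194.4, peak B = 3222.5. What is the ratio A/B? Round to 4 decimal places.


Spectral peak ratio:
Peak A = 4194.4 counts
Peak B = 3222.5 counts
Ratio = 4194.4 / 3222.5 = 1.3016

1.3016


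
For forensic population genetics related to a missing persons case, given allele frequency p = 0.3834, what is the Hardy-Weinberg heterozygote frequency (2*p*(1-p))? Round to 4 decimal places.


Hardy-Weinberg heterozygote frequency:
q = 1 - p = 1 - 0.3834 = 0.6166
2pq = 2 * 0.3834 * 0.6166 = 0.4728

0.4728


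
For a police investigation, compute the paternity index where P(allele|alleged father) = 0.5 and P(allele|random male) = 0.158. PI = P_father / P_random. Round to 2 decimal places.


Paternity Index calculation:
PI = P(allele|father) / P(allele|random)
PI = 0.5 / 0.158
PI = 3.16

3.16


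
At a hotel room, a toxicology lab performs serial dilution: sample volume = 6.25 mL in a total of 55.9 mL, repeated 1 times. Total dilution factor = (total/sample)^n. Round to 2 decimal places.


Dilution factor calculation:
Single dilution = V_total / V_sample = 55.9 / 6.25 ≈ 8.944
Number of dilutions = 1
Total DF = (55.9 / 6.25)^1 (full precision, rounded at the end) = 8.94

8.94


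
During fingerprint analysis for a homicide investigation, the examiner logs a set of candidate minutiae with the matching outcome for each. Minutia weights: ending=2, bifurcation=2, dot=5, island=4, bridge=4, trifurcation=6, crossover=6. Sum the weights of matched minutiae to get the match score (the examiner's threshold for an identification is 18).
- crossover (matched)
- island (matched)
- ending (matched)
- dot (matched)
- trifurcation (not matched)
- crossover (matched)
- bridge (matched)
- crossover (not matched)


Weighted minutiae match score:
  crossover: matched, +6 (running total 6)
  island: matched, +4 (running total 10)
  ending: matched, +2 (running total 12)
  dot: matched, +5 (running total 17)
  trifurcation: not matched, +0
  crossover: matched, +6 (running total 23)
  bridge: matched, +4 (running total 27)
  crossover: not matched, +0
Total score = 27
Threshold = 18; verdict = identification

27


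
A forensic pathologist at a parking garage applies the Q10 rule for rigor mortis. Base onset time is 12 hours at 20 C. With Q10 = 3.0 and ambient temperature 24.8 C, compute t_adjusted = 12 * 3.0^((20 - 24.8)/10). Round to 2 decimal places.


Rigor mortis time adjustment:
Exponent = (T_ref - T_actual) / 10 = (20 - 24.8) / 10 = -0.48
Q10 factor = 3.0^-0.48 = 0.59018
t_adjusted = 12 * 0.59018 = 7.08 hours

7.08


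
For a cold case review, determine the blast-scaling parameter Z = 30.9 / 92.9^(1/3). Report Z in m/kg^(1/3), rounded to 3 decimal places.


Scaled distance calculation:
W^(1/3) = 92.9^(1/3) = 4.52903
Z = R / W^(1/3) = 30.9 / 4.52903
Z = 6.823 m/kg^(1/3)

6.823


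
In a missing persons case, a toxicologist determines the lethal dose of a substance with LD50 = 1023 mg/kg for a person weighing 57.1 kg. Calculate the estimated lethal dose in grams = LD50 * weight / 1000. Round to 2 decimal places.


Lethal dose calculation:
Lethal dose = LD50 * body_weight / 1000
= 1023 * 57.1 / 1000
= 58413.3 / 1000
= 58.41 g

58.41


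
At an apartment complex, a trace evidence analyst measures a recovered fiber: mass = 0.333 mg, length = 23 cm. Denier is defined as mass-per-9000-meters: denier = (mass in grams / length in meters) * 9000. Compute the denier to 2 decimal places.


Denier calculation:
Mass in grams = 0.333 mg / 1000 = 0.000333 g
Length in meters = 23 cm / 100 = 0.23 m
Linear density = mass / length = 0.000333 / 0.23 = 0.00144783 g/m
Denier = (g/m) * 9000 = 0.00144783 * 9000 = 13.03

13.03


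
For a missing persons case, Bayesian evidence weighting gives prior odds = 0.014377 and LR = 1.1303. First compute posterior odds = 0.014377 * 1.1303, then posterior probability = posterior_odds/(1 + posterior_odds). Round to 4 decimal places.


Bayesian evidence evaluation:
Posterior odds = prior_odds * LR = 0.014377 * 1.1303 = 0.01625032
Posterior probability = posterior_odds / (1 + posterior_odds)
= 0.01625032 / (1 + 0.01625032)
= 0.01625032 / 1.01625032
= 0.0160

0.0160


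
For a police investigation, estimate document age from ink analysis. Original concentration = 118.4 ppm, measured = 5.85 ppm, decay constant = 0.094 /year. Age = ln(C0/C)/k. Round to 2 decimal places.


Document age estimation:
C0/C = 118.4 / 5.85 = 20.239316
ln(C0/C) = 3.007627
t = 3.007627 / 0.094 = 32.00 years

32.00


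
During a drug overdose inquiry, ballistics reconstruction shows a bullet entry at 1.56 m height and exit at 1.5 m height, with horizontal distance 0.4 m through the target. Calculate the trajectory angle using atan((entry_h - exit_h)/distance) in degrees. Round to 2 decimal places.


Bullet trajectory angle:
Height difference = 1.56 - 1.5 = 0.06 m
angle = atan(0.06 / 0.4)
angle = atan(0.15)
angle = 8.53 degrees

8.53


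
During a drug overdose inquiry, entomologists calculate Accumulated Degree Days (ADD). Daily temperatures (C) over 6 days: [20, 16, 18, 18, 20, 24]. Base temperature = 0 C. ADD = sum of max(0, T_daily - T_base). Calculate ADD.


Computing ADD day by day:
Day 1: max(0, 20 - 0) = 20
Day 2: max(0, 16 - 0) = 16
Day 3: max(0, 18 - 0) = 18
Day 4: max(0, 18 - 0) = 18
Day 5: max(0, 20 - 0) = 20
Day 6: max(0, 24 - 0) = 24
Total ADD = 116

116


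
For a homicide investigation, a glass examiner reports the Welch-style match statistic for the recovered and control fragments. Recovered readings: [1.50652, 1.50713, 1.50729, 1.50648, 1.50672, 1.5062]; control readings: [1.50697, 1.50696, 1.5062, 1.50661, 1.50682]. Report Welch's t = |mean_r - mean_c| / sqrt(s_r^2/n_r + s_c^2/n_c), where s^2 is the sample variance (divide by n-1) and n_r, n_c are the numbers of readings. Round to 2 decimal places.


Welch's t-criterion for glass RI comparison:
Recovered mean = sum / n_r = 9.04034 / 6 = 1.5067233
Control mean = sum / n_c = 7.53356 / 5 = 1.506712
Recovered sample variance s_r^2 = 1.72187e-07
Control sample variance s_c^2 = 1.0307e-07
Welch SE (unpooled) = sqrt(s_r^2/n_r + s_c^2/n_c) = sqrt(2.86978e-08 + 2.0614e-08) = sqrt(4.93118e-08) = 0.000222063
|mean_r - mean_c| = 1.13333e-05
t = 1.13333e-05 / 0.000222063 = 0.05

0.05


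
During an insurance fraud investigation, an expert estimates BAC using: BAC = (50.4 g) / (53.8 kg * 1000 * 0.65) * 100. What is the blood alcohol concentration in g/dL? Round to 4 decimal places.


Applying the Widmark formula:
BAC = (dose_g / (body_wt * 1000 * r)) * 100
Denominator = 53.8 * 1000 * 0.65 = 34970
BAC = (50.4 / 34970) * 100
BAC = 0.1441 g/dL

0.1441


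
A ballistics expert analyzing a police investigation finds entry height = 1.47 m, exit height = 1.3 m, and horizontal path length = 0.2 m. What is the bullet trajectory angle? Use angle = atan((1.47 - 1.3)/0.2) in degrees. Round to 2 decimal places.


Bullet trajectory angle:
Height difference = 1.47 - 1.3 = 0.17 m
angle = atan(0.17 / 0.2)
angle = atan(0.85)
angle = 40.36 degrees

40.36


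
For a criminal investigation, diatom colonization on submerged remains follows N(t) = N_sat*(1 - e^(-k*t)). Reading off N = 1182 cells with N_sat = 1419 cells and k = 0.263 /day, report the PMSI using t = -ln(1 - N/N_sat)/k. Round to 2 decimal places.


PMSI from diatom colonization curve:
N / N_sat = 1182 / 1419 = 0.832981
1 - N/N_sat = 0.167019
ln(1 - N/N_sat) = -1.789648
t = -ln(1 - N/N_sat) / k = -(-1.789648) / 0.263 = 6.80 days

6.80


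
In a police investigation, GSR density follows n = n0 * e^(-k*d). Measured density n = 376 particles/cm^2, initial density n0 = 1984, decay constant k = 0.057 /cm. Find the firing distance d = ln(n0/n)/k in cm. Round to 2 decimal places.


GSR distance calculation:
n0/n = 1984 / 376 = 5.276596
ln(n0/n) = 1.663281
d = 1.663281 / 0.057 = 29.18 cm

29.18


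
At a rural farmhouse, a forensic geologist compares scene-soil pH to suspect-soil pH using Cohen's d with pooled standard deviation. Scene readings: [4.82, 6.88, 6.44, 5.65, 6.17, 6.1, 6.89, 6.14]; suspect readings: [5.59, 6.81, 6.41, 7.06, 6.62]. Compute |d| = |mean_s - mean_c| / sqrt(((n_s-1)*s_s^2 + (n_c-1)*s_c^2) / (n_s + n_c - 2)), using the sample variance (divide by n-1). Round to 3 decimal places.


Pooled-variance Cohen's d for soil pH comparison:
Scene mean = 49.09 / 8 = 6.13625
Suspect mean = 32.49 / 5 = 6.498
Scene sample variance s_s^2 = 0.454998
Suspect sample variance s_c^2 = 0.31507
Pooled variance = ((n_s-1)*s_s^2 + (n_c-1)*s_c^2) / (n_s + n_c - 2) = 0.404115
Pooled SD = sqrt(0.404115) = 0.6357
Mean difference = -0.36175
|d| = |-0.36175| / 0.6357 = 0.569

0.569


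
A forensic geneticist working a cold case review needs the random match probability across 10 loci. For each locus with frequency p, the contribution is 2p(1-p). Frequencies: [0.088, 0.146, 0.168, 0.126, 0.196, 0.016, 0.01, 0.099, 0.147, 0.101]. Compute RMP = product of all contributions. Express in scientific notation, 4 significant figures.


Computing RMP for 10 loci:
Locus 1: 2 * 0.088 * 0.912 = 0.160512
Locus 2: 2 * 0.146 * 0.854 = 0.249368
Locus 3: 2 * 0.168 * 0.832 = 0.279552
Locus 4: 2 * 0.126 * 0.874 = 0.220248
Locus 5: 2 * 0.196 * 0.804 = 0.315168
Locus 6: 2 * 0.016 * 0.984 = 0.031488
Locus 7: 2 * 0.01 * 0.99 = 0.0198
Locus 8: 2 * 0.099 * 0.901 = 0.178398
Locus 9: 2 * 0.147 * 0.853 = 0.250782
Locus 10: 2 * 0.101 * 0.899 = 0.181598
RMP = 3.934e-09

3.934e-09


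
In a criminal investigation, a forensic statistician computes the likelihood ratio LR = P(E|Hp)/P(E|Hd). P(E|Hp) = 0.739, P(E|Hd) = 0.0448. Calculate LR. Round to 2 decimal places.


Likelihood ratio calculation:
LR = P(E|Hp) / P(E|Hd)
LR = 0.739 / 0.0448
LR = 16.50

16.50


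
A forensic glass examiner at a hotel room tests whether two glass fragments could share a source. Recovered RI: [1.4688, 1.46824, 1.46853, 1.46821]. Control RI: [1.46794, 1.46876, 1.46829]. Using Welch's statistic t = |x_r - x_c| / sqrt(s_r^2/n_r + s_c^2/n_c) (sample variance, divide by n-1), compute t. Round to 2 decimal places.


Welch's t-criterion for glass RI comparison:
Recovered mean = sum / n_r = 5.87378 / 4 = 1.468445
Control mean = sum / n_c = 4.40499 / 3 = 1.46833
Recovered sample variance s_r^2 = 7.68333e-08
Control sample variance s_c^2 = 1.693e-07
Welch SE (unpooled) = sqrt(s_r^2/n_r + s_c^2/n_c) = sqrt(1.92083e-08 + 5.64333e-08) = sqrt(7.56416e-08) = 0.00027503
|mean_r - mean_c| = 0.000115
t = 0.000115 / 0.00027503 = 0.42

0.42


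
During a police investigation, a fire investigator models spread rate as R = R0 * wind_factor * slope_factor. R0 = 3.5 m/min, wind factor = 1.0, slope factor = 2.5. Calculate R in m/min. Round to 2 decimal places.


Fire spread rate calculation:
R = R0 * wind_factor * slope_factor
= 3.5 * 1.0 * 2.5
= 3.5 * 2.5
= 8.75 m/min

8.75


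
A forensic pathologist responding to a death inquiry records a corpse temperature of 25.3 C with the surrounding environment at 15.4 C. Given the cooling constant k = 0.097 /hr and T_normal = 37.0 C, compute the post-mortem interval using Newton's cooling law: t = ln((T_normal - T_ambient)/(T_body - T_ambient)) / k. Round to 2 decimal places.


Using Newton's law of cooling:
t = ln((T_normal - T_ambient) / (T_body - T_ambient)) / k
T_normal - T_ambient = 21.6
T_body - T_ambient = 9.9
Ratio = 2.181818
ln(ratio) = 0.780158
t = 0.780158 / 0.097 = 8.04 hours

8.04


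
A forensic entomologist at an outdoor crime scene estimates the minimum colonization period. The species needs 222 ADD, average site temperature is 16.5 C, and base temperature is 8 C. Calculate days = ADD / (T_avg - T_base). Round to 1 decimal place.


Insect development time:
Effective temperature = avg_temp - T_base = 16.5 - 8 = 8.5 C
Days = ADD / effective_temp = 222 / 8.5 = 26.1 days

26.1


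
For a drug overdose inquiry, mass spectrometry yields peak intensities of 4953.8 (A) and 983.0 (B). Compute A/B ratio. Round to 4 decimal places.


Spectral peak ratio:
Peak A = 4953.8 counts
Peak B = 983.0 counts
Ratio = 4953.8 / 983.0 = 5.0395

5.0395


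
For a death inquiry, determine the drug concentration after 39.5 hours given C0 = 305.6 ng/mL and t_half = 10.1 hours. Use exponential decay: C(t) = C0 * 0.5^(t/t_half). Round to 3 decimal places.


Drug concentration decay:
Number of half-lives = t / t_half = 39.5 / 10.1 = 3.910891
Decay factor = 0.5^3.910891 = 0.06648206
C(t) = 305.6 * 0.06648206 = 20.317 ng/mL

20.317


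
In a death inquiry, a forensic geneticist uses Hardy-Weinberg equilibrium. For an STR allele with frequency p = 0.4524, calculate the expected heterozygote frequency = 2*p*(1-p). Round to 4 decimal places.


Hardy-Weinberg heterozygote frequency:
q = 1 - p = 1 - 0.4524 = 0.5476
2pq = 2 * 0.4524 * 0.5476 = 0.4955

0.4955


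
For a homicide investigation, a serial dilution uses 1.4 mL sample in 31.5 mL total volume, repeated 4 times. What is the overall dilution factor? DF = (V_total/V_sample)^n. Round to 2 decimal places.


Dilution factor calculation:
Single dilution = V_total / V_sample = 31.5 / 1.4 ≈ 22.5
Number of dilutions = 4
Total DF = (31.5 / 1.4)^4 (full precision, rounded at the end) = 256289.06

256289.06


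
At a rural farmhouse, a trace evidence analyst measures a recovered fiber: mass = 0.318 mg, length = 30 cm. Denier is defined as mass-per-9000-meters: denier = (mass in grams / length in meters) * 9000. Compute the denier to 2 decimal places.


Denier calculation:
Mass in grams = 0.318 mg / 1000 = 0.000318 g
Length in meters = 30 cm / 100 = 0.3 m
Linear density = mass / length = 0.000318 / 0.3 = 0.00106 g/m
Denier = (g/m) * 9000 = 0.00106 * 9000 = 9.54

9.54


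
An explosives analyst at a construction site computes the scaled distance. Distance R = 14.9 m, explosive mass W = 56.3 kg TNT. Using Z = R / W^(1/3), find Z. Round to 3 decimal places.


Scaled distance calculation:
W^(1/3) = 56.3^(1/3) = 3.832682
Z = R / W^(1/3) = 14.9 / 3.832682
Z = 3.888 m/kg^(1/3)

3.888


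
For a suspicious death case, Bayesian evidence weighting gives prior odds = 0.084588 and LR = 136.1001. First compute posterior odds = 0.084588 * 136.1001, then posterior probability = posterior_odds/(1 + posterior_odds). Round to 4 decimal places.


Bayesian evidence evaluation:
Posterior odds = prior_odds * LR = 0.084588 * 136.1001 = 11.51244
Posterior probability = posterior_odds / (1 + posterior_odds)
= 11.51244 / (1 + 11.51244)
= 11.51244 / 12.51244
= 0.9201

0.9201


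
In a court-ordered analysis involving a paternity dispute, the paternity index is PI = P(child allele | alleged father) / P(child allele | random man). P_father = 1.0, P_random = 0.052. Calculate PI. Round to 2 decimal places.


Paternity Index calculation:
PI = P(allele|father) / P(allele|random)
PI = 1.0 / 0.052
PI = 19.23

19.23


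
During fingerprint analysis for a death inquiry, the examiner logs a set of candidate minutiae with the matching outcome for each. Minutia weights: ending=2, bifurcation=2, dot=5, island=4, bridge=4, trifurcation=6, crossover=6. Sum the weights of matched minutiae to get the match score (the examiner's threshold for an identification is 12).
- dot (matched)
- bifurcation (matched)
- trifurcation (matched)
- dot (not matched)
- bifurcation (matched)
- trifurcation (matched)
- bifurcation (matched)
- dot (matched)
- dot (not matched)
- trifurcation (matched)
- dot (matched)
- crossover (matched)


Weighted minutiae match score:
  dot: matched, +5 (running total 5)
  bifurcation: matched, +2 (running total 7)
  trifurcation: matched, +6 (running total 13)
  dot: not matched, +0
  bifurcation: matched, +2 (running total 15)
  trifurcation: matched, +6 (running total 21)
  bifurcation: matched, +2 (running total 23)
  dot: matched, +5 (running total 28)
  dot: not matched, +0
  trifurcation: matched, +6 (running total 34)
  dot: matched, +5 (running total 39)
  crossover: matched, +6 (running total 45)
Total score = 45
Threshold = 12; verdict = identification

45


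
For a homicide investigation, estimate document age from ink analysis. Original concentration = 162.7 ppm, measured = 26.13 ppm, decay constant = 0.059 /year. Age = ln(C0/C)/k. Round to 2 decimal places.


Document age estimation:
C0/C = 162.7 / 26.13 = 6.22656
ln(C0/C) = 1.828824
t = 1.828824 / 0.059 = 31.00 years

31.00


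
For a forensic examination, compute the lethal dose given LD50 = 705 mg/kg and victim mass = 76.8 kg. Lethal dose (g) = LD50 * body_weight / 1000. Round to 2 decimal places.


Lethal dose calculation:
Lethal dose = LD50 * body_weight / 1000
= 705 * 76.8 / 1000
= 54144 / 1000
= 54.14 g

54.14


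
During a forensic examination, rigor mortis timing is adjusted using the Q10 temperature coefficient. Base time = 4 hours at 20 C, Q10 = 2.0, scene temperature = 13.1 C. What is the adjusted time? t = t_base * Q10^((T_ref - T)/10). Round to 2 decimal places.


Rigor mortis time adjustment:
Exponent = (T_ref - T_actual) / 10 = (20 - 13.1) / 10 = 0.69
Q10 factor = 2.0^0.69 = 1.61328
t_adjusted = 4 * 1.61328 = 6.45 hours

6.45


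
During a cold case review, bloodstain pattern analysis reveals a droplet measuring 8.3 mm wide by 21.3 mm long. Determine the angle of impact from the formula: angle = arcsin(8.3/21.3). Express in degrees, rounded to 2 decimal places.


Blood spatter impact angle calculation:
width / length = 8.3 / 21.3 = 0.389671
angle = arcsin(0.389671)
angle = 22.93 degrees

22.93


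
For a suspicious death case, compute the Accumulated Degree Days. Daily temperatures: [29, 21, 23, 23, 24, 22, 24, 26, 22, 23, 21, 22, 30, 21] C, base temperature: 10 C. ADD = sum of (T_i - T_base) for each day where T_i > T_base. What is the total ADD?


Computing ADD day by day:
Day 1: max(0, 29 - 10) = 19
Day 2: max(0, 21 - 10) = 11
Day 3: max(0, 23 - 10) = 13
Day 4: max(0, 23 - 10) = 13
Day 5: max(0, 24 - 10) = 14
Day 6: max(0, 22 - 10) = 12
Day 7: max(0, 24 - 10) = 14
Day 8: max(0, 26 - 10) = 16
Day 9: max(0, 22 - 10) = 12
Day 10: max(0, 23 - 10) = 13
Day 11: max(0, 21 - 10) = 11
Day 12: max(0, 22 - 10) = 12
Day 13: max(0, 30 - 10) = 20
Day 14: max(0, 21 - 10) = 11
Total ADD = 191

191


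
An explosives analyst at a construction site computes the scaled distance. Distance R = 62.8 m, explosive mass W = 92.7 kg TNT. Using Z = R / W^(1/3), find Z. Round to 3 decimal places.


Scaled distance calculation:
W^(1/3) = 92.7^(1/3) = 4.525778
Z = R / W^(1/3) = 62.8 / 4.525778
Z = 13.876 m/kg^(1/3)

13.876


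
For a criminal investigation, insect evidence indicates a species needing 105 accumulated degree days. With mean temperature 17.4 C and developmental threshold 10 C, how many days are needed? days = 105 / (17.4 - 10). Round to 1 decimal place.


Insect development time:
Effective temperature = avg_temp - T_base = 17.4 - 10 = 7.4 C
Days = ADD / effective_temp = 105 / 7.4 = 14.2 days

14.2


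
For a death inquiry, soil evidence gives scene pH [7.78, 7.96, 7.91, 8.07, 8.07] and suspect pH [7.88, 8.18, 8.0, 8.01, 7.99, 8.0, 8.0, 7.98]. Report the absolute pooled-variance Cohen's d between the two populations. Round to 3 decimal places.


Pooled-variance Cohen's d for soil pH comparison:
Scene mean = 39.79 / 5 = 7.958
Suspect mean = 64.04 / 8 = 8.005
Scene sample variance s_s^2 = 0.01477
Suspect sample variance s_c^2 = 0.006743
Pooled variance = ((n_s-1)*s_s^2 + (n_c-1)*s_c^2) / (n_s + n_c - 2) = 0.009662
Pooled SD = sqrt(0.009662) = 0.098295
Mean difference = -0.047
|d| = |-0.047| / 0.098295 = 0.478

0.478


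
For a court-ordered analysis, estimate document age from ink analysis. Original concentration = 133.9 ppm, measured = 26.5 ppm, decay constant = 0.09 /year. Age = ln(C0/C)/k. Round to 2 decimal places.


Document age estimation:
C0/C = 133.9 / 26.5 = 5.05283
ln(C0/C) = 1.619948
t = 1.619948 / 0.09 = 18.00 years

18.00


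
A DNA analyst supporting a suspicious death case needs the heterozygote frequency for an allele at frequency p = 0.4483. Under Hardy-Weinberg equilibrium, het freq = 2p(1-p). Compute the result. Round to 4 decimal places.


Hardy-Weinberg heterozygote frequency:
q = 1 - p = 1 - 0.4483 = 0.5517
2pq = 2 * 0.4483 * 0.5517 = 0.4947

0.4947
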